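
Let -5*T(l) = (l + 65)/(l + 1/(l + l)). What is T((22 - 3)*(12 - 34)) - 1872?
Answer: -3271137748/1747245 ≈ -1872.2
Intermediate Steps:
T(l) = -(65 + l)/(5*(l + 1/(2*l))) (T(l) = -(l + 65)/(5*(l + 1/(l + l))) = -(65 + l)/(5*(l + 1/(2*l))))
T((22 - 3)*(12 - 34)) - 1872 = -2*(22 - 3)*(12 - 34)*(65 + (22 - 3)*(12 - 34))/(5 + 10*((22 - 3)*(12 - 34))²) - 1872 = -2*19*(-22)*(65 + 19*(-22))/(5 + 10*(19*(-22))²) - 1872 = -2*(-418)*(65 - 418)/(5 + 10*(-418)²) - 1872 = -2*(-418)*(-353)/(5 + 10*174724) - 1872 = -2*(-418)*(-353)/(5 + 1747240) - 1872 = -2*(-418)*(-353)/1747245 - 1872 = -2*(-418)*1/1747245*(-353) - 1872 = -295108/1747245 - 1872 = -3271137748/1747245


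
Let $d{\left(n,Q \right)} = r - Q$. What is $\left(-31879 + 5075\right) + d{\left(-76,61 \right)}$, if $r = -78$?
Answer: $-26943$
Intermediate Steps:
$d{\left(n,Q \right)} = -78 - Q$
$\left(-31879 + 5075\right) + d{\left(-76,61 \right)} = \left(-31879 + 5075\right) - 139 = -26804 - 139 = -26943$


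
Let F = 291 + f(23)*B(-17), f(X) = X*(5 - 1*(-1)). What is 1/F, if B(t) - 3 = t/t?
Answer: 1/843 ≈ 0.0011862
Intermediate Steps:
B(t) = 4 (B(t) = 3 + t/t = 3 + 1 = 4)
f(X) = 6*X (f(X) = X*(5 + 1) = X*6 = 6*X)
F = 843 (F = 291 + (6*23)*4 = 291 + 138*4 = 291 + 552 = 843)
1/F = 1/843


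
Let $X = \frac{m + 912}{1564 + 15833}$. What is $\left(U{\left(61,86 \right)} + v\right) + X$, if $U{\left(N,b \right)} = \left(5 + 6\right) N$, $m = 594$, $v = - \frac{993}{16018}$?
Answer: $\frac{62330386951}{92888382} \approx 671.02$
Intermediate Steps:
$v = - \frac{993}{16018}$ ($v = \left(-993\right) \frac{1}{16018} = - \frac{993}{16018} \approx -0.061993$)
$U{\left(N,b \right)} = 11 N$
$X = \frac{502}{5799}$ ($X = \frac{594 + 912}{1564 + 15833} = \frac{1506}{17397} = 1506 \cdot \frac{1}{17397} = \frac{502}{5799} \approx 0.086567$)
$\left(U{\left(61,86 \right)} + v\right) + X = \left(11 \cdot 61 - \frac{993}{16018}\right) + \frac{502}{5799} = \left(671 - \frac{993}{16018}\right) + \frac{502}{5799} = \frac{10747085}{16018} + \frac{502}{5799} = \frac{62330386951}{92888382}$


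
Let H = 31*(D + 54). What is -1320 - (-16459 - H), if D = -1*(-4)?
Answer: 16937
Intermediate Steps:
D = 4
H = 1798 (H = 31*(4 + 54) = 31*58 = 1798)
-1320 - (-16459 - H) = -1320 - (-16459 - 1*1798) = -1320 - (-16459 - 1798) = -1320 - 1*(-18257) = -1320 + 18257 = 16937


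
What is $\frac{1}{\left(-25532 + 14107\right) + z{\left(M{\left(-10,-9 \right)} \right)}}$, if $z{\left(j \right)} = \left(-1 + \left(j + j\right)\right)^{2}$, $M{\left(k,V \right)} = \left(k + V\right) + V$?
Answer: $- \frac{1}{8176} \approx -0.00012231$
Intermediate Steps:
$M{\left(k,V \right)} = k + 2 V$ ($M{\left(k,V \right)} = \left(V + k\right) + V = k + 2 V$)
$z{\left(j \right)} = \left(-1 + 2 j\right)^{2}$
$\frac{1}{\left(-25532 + 14107\right) + z{\left(M{\left(-10,-9 \right)} \right)}} = \frac{1}{\left(-25532 + 14107\right) + \left(-1 + 2 \left(-10 + 2 \left(-9\right)\right)\right)^{2}} = \frac{1}{-11425 + \left(-1 + 2 \left(-10 - 18\right)\right)^{2}} = \frac{1}{-11425 + \left(-1 + 2 \left(-28\right)\right)^{2}} = \frac{1}{-11425 + \left(-1 - 56\right)^{2}} = \frac{1}{-11425 + \left(-57\right)^{2}} = \frac{1}{-11425 + 3249} = \frac{1}{-8176} = - \frac{1}{8176}$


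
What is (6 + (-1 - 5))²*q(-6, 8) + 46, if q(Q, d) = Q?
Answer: 46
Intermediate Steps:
(6 + (-1 - 5))²*q(-6, 8) + 46 = (6 + (-1 - 5))²*(-6) + 46 = (6 - 6)²*(-6) + 46 = 0²*(-6) + 46 = 0*(-6) + 46 = 0 + 46 = 46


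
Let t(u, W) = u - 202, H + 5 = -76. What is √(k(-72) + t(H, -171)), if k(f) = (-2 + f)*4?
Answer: I*√579 ≈ 24.062*I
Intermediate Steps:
k(f) = -8 + 4*f
H = -81 (H = -5 - 76 = -81)
t(u, W) = -202 + u
√(k(-72) + t(H, -171)) = √((-8 + 4*(-72)) + (-202 - 81)) = √((-8 - 288) - 283) = √(-296 - 283) = √(-579) = I*√579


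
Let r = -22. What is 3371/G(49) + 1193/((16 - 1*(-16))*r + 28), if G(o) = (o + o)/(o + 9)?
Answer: 66026627/33124 ≈ 1993.3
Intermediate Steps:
G(o) = 2*o/(9 + o) (G(o) = (2*o)/(9 + o) = 2*o/(9 + o))
3371/G(49) + 1193/((16 - 1*(-16))*r + 28) = 3371/((2*49/(9 + 49))) + 1193/((16 - 1*(-16))*(-22) + 28) = 3371/((2*49/58)) + 1193/((16 + 16)*(-22) + 28) = 3371/((2*49*(1/58))) + 1193/(32*(-22) + 28) = 3371/(49/29) + 1193/(-704 + 28) = 3371*(29/49) + 1193/(-676) = 97759/49 + 1193*(-1/676) = 97759/49 - 1193/676 = 66026627/33124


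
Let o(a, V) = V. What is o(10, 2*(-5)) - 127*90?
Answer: -11440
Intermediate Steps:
o(10, 2*(-5)) - 127*90 = 2*(-5) - 127*90 = -10 - 11430 = -11440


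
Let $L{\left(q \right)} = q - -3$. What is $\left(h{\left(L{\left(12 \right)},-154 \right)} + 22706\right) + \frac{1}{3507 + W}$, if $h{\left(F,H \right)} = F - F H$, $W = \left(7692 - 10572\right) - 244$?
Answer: $\frac{9586874}{383} \approx 25031.0$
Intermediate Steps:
$W = -3124$ ($W = -2880 - 244 = -3124$)
$L{\left(q \right)} = 3 + q$ ($L{\left(q \right)} = q + 3 = 3 + q$)
$h{\left(F,H \right)} = F - F H$
$\left(h{\left(L{\left(12 \right)},-154 \right)} + 22706\right) + \frac{1}{3507 + W} = \left(\left(3 + 12\right) \left(1 - -154\right) + 22706\right) + \frac{1}{3507 - 3124} = \left(15 \left(1 + 154\right) + 22706\right) + \frac{1}{383} = \left(15 \cdot 155 + 22706\right) + \frac{1}{383} = \left(2325 + 22706\right) + \frac{1}{383} = 25031 + \frac{1}{383} = \frac{9586874}{383}$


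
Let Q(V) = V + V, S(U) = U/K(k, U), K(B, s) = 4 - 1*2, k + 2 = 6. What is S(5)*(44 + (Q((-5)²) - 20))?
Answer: 185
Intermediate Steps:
k = 4 (k = -2 + 6 = 4)
K(B, s) = 2 (K(B, s) = 4 - 2 = 2)
S(U) = U/2
Q(V) = 2*V
S(5)*(44 + (Q((-5)²) - 20)) = ((½)*5)*(44 + (2*(-5)² - 20)) = 5*(44 + (2*25 - 20))/2 = 5*(44 + (50 - 20))/2 = 5*(44 + 30)/2 = (5/2)*74 = 185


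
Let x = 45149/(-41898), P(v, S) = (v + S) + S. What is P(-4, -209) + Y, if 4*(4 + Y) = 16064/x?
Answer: -187495842/45149 ≈ -4152.8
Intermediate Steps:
P(v, S) = v + 2*S (P(v, S) = (S + v) + S = v + 2*S)
x = -45149/41898 (x = 45149*(-1/41898) = -45149/41898 ≈ -1.0776)
Y = -168442964/45149 (Y = -4 + (16064/(-45149/41898))/4 = -4 + (16064*(-41898/45149))/4 = -4 + (¼)*(-673049472/45149) = -4 - 168262368/45149 = -168442964/45149 ≈ -3730.8)
P(-4, -209) + Y = (-4 + 2*(-209)) - 168442964/45149 = (-4 - 418) - 168442964/45149 = -422 - 168442964/45149 = -187495842/45149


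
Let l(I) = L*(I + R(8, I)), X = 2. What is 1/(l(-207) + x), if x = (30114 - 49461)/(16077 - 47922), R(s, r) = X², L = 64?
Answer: -10615/137903631 ≈ -7.6974e-5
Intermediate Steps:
R(s, r) = 4 (R(s, r) = 2² = 4)
x = 6449/10615 (x = -19347/(-31845) = -19347*(-1/31845) = 6449/10615 ≈ 0.60754)
l(I) = 256 + 64*I (l(I) = 64*(I + 4) = 64*(4 + I) = 256 + 64*I)
1/(l(-207) + x) = 1/((256 + 64*(-207)) + 6449/10615) = 1/((256 - 13248) + 6449/10615) = 1/(-12992 + 6449/10615) = 1/(-137903631/10615) = -10615/137903631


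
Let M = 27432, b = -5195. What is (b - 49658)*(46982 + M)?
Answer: -4081831142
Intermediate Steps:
(b - 49658)*(46982 + M) = (-5195 - 49658)*(46982 + 27432) = -54853*74414 = -4081831142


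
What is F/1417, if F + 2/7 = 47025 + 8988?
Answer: 392089/9919 ≈ 39.529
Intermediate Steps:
F = 392089/7 (F = -2/7 + (47025 + 8988) = -2/7 + 56013 = 392089/7 ≈ 56013.)
F/1417 = (392089/7)/1417 = (392089/7)*(1/1417) = 392089/9919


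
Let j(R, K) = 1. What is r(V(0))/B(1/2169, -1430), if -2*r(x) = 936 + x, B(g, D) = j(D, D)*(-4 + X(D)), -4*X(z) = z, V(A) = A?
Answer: -936/707 ≈ -1.3239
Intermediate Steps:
X(z) = -z/4
B(g, D) = -4 - D/4 (B(g, D) = 1*(-4 - D/4) = -4 - D/4)
r(x) = -468 - x/2 (r(x) = -(936 + x)/2 = -468 - x/2)
r(V(0))/B(1/2169, -1430) = (-468 - ½*0)/(-4 - ¼*(-1430)) = (-468 + 0)/(-4 + 715/2) = -468/707/2 = -468*2/707 = -936/707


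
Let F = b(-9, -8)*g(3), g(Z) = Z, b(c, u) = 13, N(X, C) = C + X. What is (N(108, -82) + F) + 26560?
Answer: 26625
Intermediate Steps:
F = 39 (F = 13*3 = 39)
(N(108, -82) + F) + 26560 = ((-82 + 108) + 39) + 26560 = (26 + 39) + 26560 = 65 + 26560 = 26625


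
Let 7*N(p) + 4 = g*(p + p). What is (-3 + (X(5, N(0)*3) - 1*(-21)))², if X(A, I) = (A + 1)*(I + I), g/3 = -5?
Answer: 324/49 ≈ 6.6122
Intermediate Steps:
g = -15 (g = 3*(-5) = -15)
N(p) = -4/7 - 30*p/7 (N(p) = -4/7 + (-15*(p + p))/7 = -4/7 + (-30*p)/7 = -4/7 - 30*p/7)
X(A, I) = 2*I*(1 + A) (X(A, I) = (1 + A)*(2*I) = 2*I*(1 + A))
(-3 + (X(5, N(0)*3) - 1*(-21)))² = (-3 + (2*((-4/7 - 30/7*0)*3)*(1 + 5) - 1*(-21)))² = (-3 + (2*((-4/7 + 0)*3)*6 + 21))² = (-3 + (2*(-4/7*3)*6 + 21))² = (-3 + (2*(-12/7)*6 + 21))² = (-3 + (-144/7 + 21))² = (-3 + 3/7)² = (-18/7)² = 324/49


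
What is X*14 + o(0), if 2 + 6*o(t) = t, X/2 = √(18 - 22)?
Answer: -⅓ + 56*I ≈ -0.33333 + 56.0*I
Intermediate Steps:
X = 4*I (X = 2*√(18 - 22) = 2*√(-4) = 2*(2*I) = 4*I ≈ 4.0*I)
o(t) = -⅓ + t/6
X*14 + o(0) = (4*I)*14 + (-⅓ + (⅙)*0) = 56*I + (-⅓ + 0) = 56*I - ⅓ = -⅓ + 56*I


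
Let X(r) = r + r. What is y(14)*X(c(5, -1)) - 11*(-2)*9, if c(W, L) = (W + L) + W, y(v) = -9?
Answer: 36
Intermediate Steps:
c(W, L) = L + 2*W (c(W, L) = (L + W) + W = L + 2*W)
X(r) = 2*r
y(14)*X(c(5, -1)) - 11*(-2)*9 = -18*(-1 + 2*5) - 11*(-2)*9 = -18*(-1 + 10) + 22*9 = -18*9 + 198 = -9*18 + 198 = -162 + 198 = 36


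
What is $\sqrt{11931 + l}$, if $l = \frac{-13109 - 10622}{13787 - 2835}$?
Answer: $\frac{\sqrt{261289162}}{148} \approx 109.22$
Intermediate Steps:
$l = - \frac{23731}{10952} \approx -2.1668$
$\sqrt{11931 + l} = \sqrt{11931 - \frac{23731}{10952}} = \sqrt{\frac{130644581}{10952}} = \frac{\sqrt{261289162}}{148}$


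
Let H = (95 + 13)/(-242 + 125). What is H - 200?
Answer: -2612/13 ≈ -200.92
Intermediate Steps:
H = -12/13 (H = 108/(-117) = 108*(-1/117) = -12/13 ≈ -0.92308)
H - 200 = -12/13 - 200 = -2612/13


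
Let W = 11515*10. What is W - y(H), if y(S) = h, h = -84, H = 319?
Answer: 115234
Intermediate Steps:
W = 115150
y(S) = -84
W - y(H) = 115150 - 1*(-84) = 115150 + 84 = 115234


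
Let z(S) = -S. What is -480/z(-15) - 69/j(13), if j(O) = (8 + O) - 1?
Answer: -709/20 ≈ -35.450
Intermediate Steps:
j(O) = 7 + O
-480/z(-15) - 69/j(13) = -480/((-1*(-15))) - 69/(7 + 13) = -480/15 - 69/20 = -480*1/15 - 69*1/20 = -32 - 69/20 = -709/20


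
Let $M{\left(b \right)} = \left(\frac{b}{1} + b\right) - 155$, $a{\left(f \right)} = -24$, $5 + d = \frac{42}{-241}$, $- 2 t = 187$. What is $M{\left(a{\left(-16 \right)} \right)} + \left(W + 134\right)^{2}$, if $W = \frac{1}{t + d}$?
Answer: $\frac{40152007436501}{2262048721} \approx 17750.0$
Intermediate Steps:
$t = - \frac{187}{2}$ ($t = \left(- \frac{1}{2}\right) 187 = - \frac{187}{2} \approx -93.5$)
$d = - \frac{1247}{241}$ ($d = -5 + \frac{42}{-241} = -5 + 42 \left(- \frac{1}{241}\right) = -5 - \frac{42}{241} = - \frac{1247}{241} \approx -5.1743$)
$W = - \frac{482}{47561}$ ($W = \frac{1}{- \frac{187}{2} - \frac{1247}{241}} = \frac{1}{- \frac{47561}{482}} = - \frac{482}{47561} \approx -0.010134$)
$M{\left(b \right)} = -155 + 2 b$ ($M{\left(b \right)} = \left(b 1 + b\right) - 155 = \left(b + b\right) - 155 = 2 b - 155 = -155 + 2 b$)
$M{\left(a{\left(-16 \right)} \right)} + \left(W + 134\right)^{2} = \left(-155 + 2 \left(-24\right)\right) + \left(- \frac{482}{47561} + 134\right)^{2} = \left(-155 - 48\right) + \left(\frac{6372692}{47561}\right)^{2} = -203 + \frac{40611203326864}{2262048721} = \frac{40152007436501}{2262048721}$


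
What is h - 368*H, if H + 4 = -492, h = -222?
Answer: 182306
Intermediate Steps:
H = -496 (H = -4 - 492 = -496)
h - 368*H = -222 - 368*(-496) = -222 + 182528 = 182306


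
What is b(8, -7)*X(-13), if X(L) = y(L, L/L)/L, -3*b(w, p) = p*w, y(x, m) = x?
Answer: 56/3 ≈ 18.667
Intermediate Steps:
b(w, p) = -p*w/3
X(L) = 1 (X(L) = L/L = 1)
b(8, -7)*X(-13) = -1/3*(-7)*8*1 = (56/3)*1 = 56/3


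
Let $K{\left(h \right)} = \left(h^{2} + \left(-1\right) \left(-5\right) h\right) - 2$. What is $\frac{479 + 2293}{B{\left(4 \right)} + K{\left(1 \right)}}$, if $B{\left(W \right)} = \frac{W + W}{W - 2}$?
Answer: $\frac{693}{2} \approx 346.5$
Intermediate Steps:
$K{\left(h \right)} = -2 + h^{2} + 5 h$ ($K{\left(h \right)} = \left(h^{2} + 5 h\right) - 2 = -2 + h^{2} + 5 h$)
$B{\left(W \right)} = \frac{2 W}{-2 + W}$
$\frac{479 + 2293}{B{\left(4 \right)} + K{\left(1 \right)}} = \frac{479 + 2293}{2 \cdot 4 \frac{1}{-2 + 4} + \left(-2 + 1^{2} + 5 \cdot 1\right)} = \frac{1}{2 \cdot 4 \cdot \frac{1}{2} + \left(-2 + 1 + 5\right)} 2772 = \frac{1}{2 \cdot 4 \cdot \frac{1}{2} + 4} \cdot 2772 = \frac{1}{4 + 4} \cdot 2772 = \frac{1}{8} \cdot 2772 = \frac{693}{2}$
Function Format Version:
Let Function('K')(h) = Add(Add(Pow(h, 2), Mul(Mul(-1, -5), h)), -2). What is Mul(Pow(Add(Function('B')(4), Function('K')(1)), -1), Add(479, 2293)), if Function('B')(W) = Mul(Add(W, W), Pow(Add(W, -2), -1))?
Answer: Rational(693, 2) ≈ 346.50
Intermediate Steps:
Function('K')(h) = Add(-2, Pow(h, 2), Mul(5, h)) (Function('K')(h) = Add(Add(Pow(h, 2), Mul(5, h)), -2) = Add(-2, Pow(h, 2), Mul(5, h)))
Function('B')(W) = Mul(2, W, Pow(Add(-2, W), -1)) (Function('B')(W) = Mul(Mul(2, W), Pow(Add(-2, W), -1)) = Mul(2, W, Pow(Add(-2, W), -1)))
Mul(Pow(Add(Function('B')(4), Function('K')(1)), -1), Add(479, 2293)) = Mul(Pow(Add(Mul(2, 4, Pow(Add(-2, 4), -1)), Add(-2, Pow(1, 2), Mul(5, 1))), -1), Add(479, 2293)) = Mul(Pow(Add(Mul(2, 4, Pow(2, -1)), Add(-2, 1, 5)), -1), 2772) = Mul(Pow(Add(Mul(2, 4, Rational(1, 2)), 4), -1), 2772) = Mul(Pow(Add(4, 4), -1), 2772) = Mul(Pow(8, -1), 2772) = Mul(Rational(1, 8), 2772) = Rational(693, 2)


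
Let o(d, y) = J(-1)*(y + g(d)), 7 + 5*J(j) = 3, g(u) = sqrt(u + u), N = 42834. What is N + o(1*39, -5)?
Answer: 42838 - 4*sqrt(78)/5 ≈ 42831.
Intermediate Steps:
g(u) = sqrt(2)*sqrt(u) (g(u) = sqrt(2*u) = sqrt(2)*sqrt(u))
J(j) = -4/5 (J(j) = -7/5 + (1/5)*3 = -7/5 + 3/5 = -4/5)
o(d, y) = -4*y/5 - 4*sqrt(2)*sqrt(d)/5 (o(d, y) = -4*(y + sqrt(2)*sqrt(d))/5 = -4*y/5 - 4*sqrt(2)*sqrt(d)/5)
N + o(1*39, -5) = 42834 + (-4/5*(-5) - 4*sqrt(2)*sqrt(1*39)/5) = 42834 + (4 - 4*sqrt(2)*sqrt(39)/5) = 42834 + (4 - 4*sqrt(78)/5) = 42838 - 4*sqrt(78)/5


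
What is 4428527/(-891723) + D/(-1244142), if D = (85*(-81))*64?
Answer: -284265978673/61635002037 ≈ -4.6121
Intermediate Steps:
D = -440640 (D = -6885*64 = -440640)
4428527/(-891723) + D/(-1244142) = 4428527/(-891723) - 440640/(-1244142) = 4428527*(-1/891723) - 440640*(-1/1244142) = -4428527/891723 + 24480/69119 = -284265978673/61635002037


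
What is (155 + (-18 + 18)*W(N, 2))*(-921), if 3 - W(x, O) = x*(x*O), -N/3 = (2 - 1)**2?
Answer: -142755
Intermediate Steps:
N = -3 (N = -3*(2 - 1)**2 = -3*1**2 = -3*1 = -3)
W(x, O) = 3 - O*x**2 (W(x, O) = 3 - x*x*O = 3 - x*O*x = 3 - O*x**2)
(155 + (-18 + 18)*W(N, 2))*(-921) = (155 + (-18 + 18)*(3 - 1*2*(-3)**2))*(-921) = (155 + 0*(3 - 1*2*9))*(-921) = (155 + 0*(3 - 18))*(-921) = (155 + 0*(-15))*(-921) = (155 + 0)*(-921) = 155*(-921) = -142755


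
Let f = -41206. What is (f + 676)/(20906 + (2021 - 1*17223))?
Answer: -20265/2852 ≈ -7.1055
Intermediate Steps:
(f + 676)/(20906 + (2021 - 1*17223)) = (-41206 + 676)/(20906 + (2021 - 1*17223)) = -40530/(20906 + (2021 - 17223)) = -40530/(20906 - 15202) = -40530/5704 = -40530*1/5704 = -20265/2852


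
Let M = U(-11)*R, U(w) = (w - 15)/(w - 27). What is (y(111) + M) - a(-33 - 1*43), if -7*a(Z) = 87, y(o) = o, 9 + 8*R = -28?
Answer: 127961/1064 ≈ 120.26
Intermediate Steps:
R = -37/8 (R = -9/8 + (1/8)*(-28) = -9/8 - 7/2 = -37/8 ≈ -4.6250)
U(w) = (-15 + w)/(-27 + w)
M = -481/152 (M = ((-15 - 11)/(-27 - 11))*(-37/8) = (-26/(-38))*(-37/8) = -1/38*(-26)*(-37/8) = (13/19)*(-37/8) = -481/152 ≈ -3.1645)
a(Z) = -87/7 (a(Z) = -1/7*87 = -87/7)
(y(111) + M) - a(-33 - 1*43) = (111 - 481/152) - 1*(-87/7) = 16391/152 + 87/7 = 127961/1064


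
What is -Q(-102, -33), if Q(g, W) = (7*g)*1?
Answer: 714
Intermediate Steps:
Q(g, W) = 7*g
-Q(-102, -33) = -7*(-102) = -1*(-714) = 714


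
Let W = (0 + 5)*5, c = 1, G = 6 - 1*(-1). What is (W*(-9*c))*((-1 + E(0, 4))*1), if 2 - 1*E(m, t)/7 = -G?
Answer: -13950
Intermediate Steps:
G = 7 (G = 6 + 1 = 7)
E(m, t) = 63 (E(m, t) = 14 - (-7)*7 = 14 - 7*(-7) = 14 + 49 = 63)
W = 25 (W = 5*5 = 25)
(W*(-9*c))*((-1 + E(0, 4))*1) = (25*(-9*1))*((-1 + 63)*1) = (25*(-9))*(62*1) = -225*62 = -13950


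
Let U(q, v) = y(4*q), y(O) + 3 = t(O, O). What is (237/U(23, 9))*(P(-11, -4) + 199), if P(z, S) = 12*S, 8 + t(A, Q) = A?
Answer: 11929/27 ≈ 441.81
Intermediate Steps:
t(A, Q) = -8 + A
y(O) = -11 + O (y(O) = -3 + (-8 + O) = -11 + O)
U(q, v) = -11 + 4*q
(237/U(23, 9))*(P(-11, -4) + 199) = (237/(-11 + 4*23))*(12*(-4) + 199) = (237/(-11 + 92))*(-48 + 199) = (237/81)*151 = (237*(1/81))*151 = (79/27)*151 = 11929/27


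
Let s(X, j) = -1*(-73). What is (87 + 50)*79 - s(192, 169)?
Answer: 10750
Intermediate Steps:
s(X, j) = 73
(87 + 50)*79 - s(192, 169) = (87 + 50)*79 - 1*73 = 137*79 - 73 = 10823 - 73 = 10750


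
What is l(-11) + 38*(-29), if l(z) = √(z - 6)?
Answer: -1102 + I*√17 ≈ -1102.0 + 4.1231*I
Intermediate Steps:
l(z) = √(-6 + z)
l(-11) + 38*(-29) = √(-6 - 11) + 38*(-29) = √(-17) - 1102 = I*√17 - 1102 = -1102 + I*√17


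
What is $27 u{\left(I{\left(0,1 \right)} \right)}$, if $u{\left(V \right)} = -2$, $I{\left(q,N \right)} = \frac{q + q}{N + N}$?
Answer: $-54$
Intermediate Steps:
$I{\left(q,N \right)} = \frac{q}{N}$ ($I{\left(q,N \right)} = \frac{2 q}{2 N} = 2 q \frac{1}{2 N} = \frac{q}{N}$)
$27 u{\left(I{\left(0,1 \right)} \right)} = 27 \left(-2\right) = -54$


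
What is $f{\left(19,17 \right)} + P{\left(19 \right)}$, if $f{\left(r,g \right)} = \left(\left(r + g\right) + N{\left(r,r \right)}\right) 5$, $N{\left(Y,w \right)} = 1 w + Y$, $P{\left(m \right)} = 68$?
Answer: $438$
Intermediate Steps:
$N{\left(Y,w \right)} = Y + w$ ($N{\left(Y,w \right)} = w + Y = Y + w$)
$f{\left(r,g \right)} = 5 g + 15 r$ ($f{\left(r,g \right)} = \left(\left(r + g\right) + \left(r + r\right)\right) 5 = \left(\left(g + r\right) + 2 r\right) 5 = \left(g + 3 r\right) 5 = 5 g + 15 r$)
$f{\left(19,17 \right)} + P{\left(19 \right)} = \left(5 \cdot 17 + 15 \cdot 19\right) + 68 = \left(85 + 285\right) + 68 = 370 + 68 = 438$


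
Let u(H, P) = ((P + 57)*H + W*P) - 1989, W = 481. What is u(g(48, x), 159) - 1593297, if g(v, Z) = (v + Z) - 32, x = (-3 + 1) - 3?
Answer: -1516431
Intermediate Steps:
x = -5 (x = -2 - 3 = -5)
g(v, Z) = -32 + Z + v (g(v, Z) = (Z + v) - 32 = -32 + Z + v)
u(H, P) = -1989 + 481*P + H*(57 + P) (u(H, P) = ((P + 57)*H + 481*P) - 1989 = ((57 + P)*H + 481*P) - 1989 = (H*(57 + P) + 481*P) - 1989 = (481*P + H*(57 + P)) - 1989 = -1989 + 481*P + H*(57 + P))
u(g(48, x), 159) - 1593297 = (-1989 + 57*(-32 - 5 + 48) + 481*159 + (-32 - 5 + 48)*159) - 1593297 = (-1989 + 57*11 + 76479 + 11*159) - 1593297 = (-1989 + 627 + 76479 + 1749) - 1593297 = 76866 - 1593297 = -1516431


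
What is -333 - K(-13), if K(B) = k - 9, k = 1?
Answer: -325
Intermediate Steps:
K(B) = -8 (K(B) = 1 - 9 = -8)
-333 - K(-13) = -333 - 1*(-8) = -333 + 8 = -325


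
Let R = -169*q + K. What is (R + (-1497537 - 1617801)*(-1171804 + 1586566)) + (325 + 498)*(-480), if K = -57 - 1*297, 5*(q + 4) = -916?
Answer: -6460620916566/5 ≈ -1.2921e+12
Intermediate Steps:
q = -936/5 (q = -4 + (⅕)*(-916) = -4 - 916/5 = -936/5 ≈ -187.20)
K = -354 (K = -57 - 297 = -354)
R = 156414/5 (R = -169*(-936/5) - 354 = 158184/5 - 354 = 156414/5 ≈ 31283.)
(R + (-1497537 - 1617801)*(-1171804 + 1586566)) + (325 + 498)*(-480) = (156414/5 + (-1497537 - 1617801)*(-1171804 + 1586566)) + (325 + 498)*(-480) = (156414/5 - 3115338*414762) + 823*(-480) = (156414/5 - 1292123819556) - 395040 = -6460618941366/5 - 395040 = -6460620916566/5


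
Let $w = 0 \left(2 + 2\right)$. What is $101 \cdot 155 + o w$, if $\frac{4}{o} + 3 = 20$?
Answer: $15655$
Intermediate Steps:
$w = 0$ ($w = 0 \cdot 4 = 0$)
$o = \frac{4}{17}$ ($o = \frac{4}{-3 + 20} = \frac{4}{17} \approx 0.23529$)
$101 \cdot 155 + o w = 101 \cdot 155 + \frac{4}{17} \cdot 0 = 15655 + 0 = 15655$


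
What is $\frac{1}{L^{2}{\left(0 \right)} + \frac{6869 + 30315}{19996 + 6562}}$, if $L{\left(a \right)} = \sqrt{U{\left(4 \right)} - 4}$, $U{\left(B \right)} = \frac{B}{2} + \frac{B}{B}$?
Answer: $\frac{1897}{759} \approx 2.4993$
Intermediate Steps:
$U{\left(B \right)} = 1 + \frac{B}{2}$ ($U{\left(B \right)} = B \frac{1}{2} + 1 = \frac{B}{2} + 1 = 1 + \frac{B}{2}$)
$L{\left(a \right)} = i$ ($L{\left(a \right)} = \sqrt{\left(1 + \frac{1}{2} \cdot 4\right) - 4} = \sqrt{\left(1 + 2\right) - 4} = \sqrt{3 - 4} = \sqrt{-1} = i$)
$\frac{1}{L^{2}{\left(0 \right)} + \frac{6869 + 30315}{19996 + 6562}} = \frac{1}{i^{2} + \frac{6869 + 30315}{19996 + 6562}} = \frac{1}{-1 + \frac{37184}{26558}} = \frac{1}{-1 + 37184 \cdot \frac{1}{26558}} = \frac{1}{-1 + \frac{2656}{1897}} = \frac{1}{\frac{759}{1897}} = \frac{1897}{759}$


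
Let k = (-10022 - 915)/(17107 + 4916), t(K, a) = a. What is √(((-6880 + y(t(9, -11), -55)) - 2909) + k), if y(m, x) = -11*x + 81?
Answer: I*√490589990782/7341 ≈ 95.412*I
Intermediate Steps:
y(m, x) = 81 - 11*x
k = -10937/22023 ≈ -0.49662
√(((-6880 + y(t(9, -11), -55)) - 2909) + k) = √(((-6880 + (81 - 11*(-55))) - 2909) - 10937/22023) = √(((-6880 + (81 + 605)) - 2909) - 10937/22023) = √(((-6880 + 686) - 2909) - 10937/22023) = √((-6194 - 2909) - 10937/22023) = √(-9103 - 10937/22023) = √(-200486306/22023) = I*√490589990782/7341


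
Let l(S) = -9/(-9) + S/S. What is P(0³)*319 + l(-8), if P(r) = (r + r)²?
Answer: 2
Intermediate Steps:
P(r) = 4*r² (P(r) = (2*r)² = 4*r²)
l(S) = 2 (l(S) = -9*(-⅑) + 1 = 1 + 1 = 2)
P(0³)*319 + l(-8) = (4*(0³)²)*319 + 2 = (4*0²)*319 + 2 = (4*0)*319 + 2 = 0*319 + 2 = 0 + 2 = 2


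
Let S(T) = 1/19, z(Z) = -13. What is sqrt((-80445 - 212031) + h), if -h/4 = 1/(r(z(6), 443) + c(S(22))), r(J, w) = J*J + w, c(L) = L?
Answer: 2*I*sqrt(9888148817230)/11629 ≈ 540.81*I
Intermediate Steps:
S(T) = 1/19
r(J, w) = w + J**2 (r(J, w) = J**2 + w = w + J**2)
h = -76/11629 (h = -4/((443 + (-13)**2) + 1/19) = -4/((443 + 169) + 1/19) = -4/(612 + 1/19) = -4/11629/19 = -4*19/11629 = -76/11629 ≈ -0.0065354)
sqrt((-80445 - 212031) + h) = sqrt((-80445 - 212031) - 76/11629) = sqrt(-292476 - 76/11629) = sqrt(-3401203480/11629) = 2*I*sqrt(9888148817230)/11629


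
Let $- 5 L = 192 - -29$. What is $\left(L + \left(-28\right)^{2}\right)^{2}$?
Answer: $\frac{13682601}{25} \approx 5.473 \cdot 10^{5}$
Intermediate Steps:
$L = - \frac{221}{5}$ ($L = - \frac{192 - -29}{5} = - \frac{192 + 29}{5} = \left(- \frac{1}{5}\right) 221 = - \frac{221}{5} \approx -44.2$)
$\left(L + \left(-28\right)^{2}\right)^{2} = \left(- \frac{221}{5} + \left(-28\right)^{2}\right)^{2} = \left(- \frac{221}{5} + 784\right)^{2} = \left(\frac{3699}{5}\right)^{2} = \frac{13682601}{25}$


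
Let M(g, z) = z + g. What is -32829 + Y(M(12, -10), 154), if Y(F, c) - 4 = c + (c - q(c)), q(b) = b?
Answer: -32671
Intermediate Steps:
M(g, z) = g + z
Y(F, c) = 4 + c (Y(F, c) = 4 + (c + (c - c)) = 4 + (c + 0) = 4 + c)
-32829 + Y(M(12, -10), 154) = -32829 + (4 + 154) = -32829 + 158 = -32671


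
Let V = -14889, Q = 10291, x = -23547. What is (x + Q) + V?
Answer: -28145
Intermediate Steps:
(x + Q) + V = (-23547 + 10291) - 14889 = -13256 - 14889 = -28145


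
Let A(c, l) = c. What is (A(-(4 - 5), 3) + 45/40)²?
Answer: 289/64 ≈ 4.5156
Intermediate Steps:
(A(-(4 - 5), 3) + 45/40)² = (-(4 - 5) + 45/40)² = (-1*(-1) + 45*(1/40))² = (1 + 9/8)² = (17/8)² = 289/64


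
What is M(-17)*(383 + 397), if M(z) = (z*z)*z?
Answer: -3832140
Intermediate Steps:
M(z) = z³ (M(z) = z²*z = z³)
M(-17)*(383 + 397) = (-17)³*(383 + 397) = -4913*780 = -3832140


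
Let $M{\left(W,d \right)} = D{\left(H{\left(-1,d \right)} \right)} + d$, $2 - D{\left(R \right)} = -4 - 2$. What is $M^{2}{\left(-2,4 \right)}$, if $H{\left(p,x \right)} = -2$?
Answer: $144$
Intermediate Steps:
$D{\left(R \right)} = 8$ ($D{\left(R \right)} = 2 - \left(-4 - 2\right) = 2 - -6 = 2 + 6 = 8$)
$M{\left(W,d \right)} = 8 + d$
$M^{2}{\left(-2,4 \right)} = \left(8 + 4\right)^{2} = 12^{2} = 144$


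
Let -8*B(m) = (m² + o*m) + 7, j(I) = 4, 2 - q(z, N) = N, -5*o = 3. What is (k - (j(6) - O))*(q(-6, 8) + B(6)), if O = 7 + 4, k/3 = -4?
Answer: 437/8 ≈ 54.625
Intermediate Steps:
o = -⅗ (o = -⅕*3 = -⅗ ≈ -0.60000)
q(z, N) = 2 - N
k = -12 (k = 3*(-4) = -12)
O = 11
B(m) = -7/8 - m²/8 + 3*m/40 (B(m) = -((m² - 3*m/5) + 7)/8 = -(7 + m² - 3*m/5)/8 = -7/8 - m²/8 + 3*m/40)
(k - (j(6) - O))*(q(-6, 8) + B(6)) = (-12 - (4 - 1*11))*((2 - 1*8) + (-7/8 - ⅛*6² + (3/40)*6)) = (-12 - (4 - 11))*((2 - 8) + (-7/8 - ⅛*36 + 9/20)) = (-12 - 1*(-7))*(-6 + (-7/8 - 9/2 + 9/20)) = (-12 + 7)*(-6 - 197/40) = -5*(-437/40) = 437/8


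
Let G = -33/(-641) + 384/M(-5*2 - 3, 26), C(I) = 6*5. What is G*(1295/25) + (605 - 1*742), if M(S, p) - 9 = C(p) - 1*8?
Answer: 50404618/99355 ≈ 507.32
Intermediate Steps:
C(I) = 30
M(S, p) = 31 (M(S, p) = 9 + (30 - 1*8) = 9 + (30 - 8) = 9 + 22 = 31)
G = 247167/19871 (G = -33/(-641) + 384/31 = -33*(-1/641) + 384*(1/31) = 33/641 + 384/31 = 247167/19871 ≈ 12.439)
G*(1295/25) + (605 - 1*742) = 247167*(1295/25)/19871 + (605 - 1*742) = 247167*(1295*(1/25))/19871 + (605 - 742) = (247167/19871)*(259/5) - 137 = 64016253/99355 - 137 = 50404618/99355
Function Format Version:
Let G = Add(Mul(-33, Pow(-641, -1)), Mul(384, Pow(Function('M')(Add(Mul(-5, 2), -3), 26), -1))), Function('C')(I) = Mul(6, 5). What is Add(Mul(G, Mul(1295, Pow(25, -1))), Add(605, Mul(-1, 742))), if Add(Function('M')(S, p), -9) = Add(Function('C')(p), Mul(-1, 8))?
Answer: Rational(50404618, 99355) ≈ 507.32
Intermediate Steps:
Function('C')(I) = 30
Function('M')(S, p) = 31 (Function('M')(S, p) = Add(9, Add(30, Mul(-1, 8))) = Add(9, Add(30, -8)) = Add(9, 22) = 31)
G = Rational(247167, 19871) (G = Add(Mul(-33, Pow(-641, -1)), Mul(384, Pow(31, -1))) = Add(Mul(-33, Rational(-1, 641)), Mul(384, Rational(1, 31))) = Add(Rational(33, 641), Rational(384, 31)) = Rational(247167, 19871) ≈ 12.439)
Add(Mul(G, Mul(1295, Pow(25, -1))), Add(605, Mul(-1, 742))) = Add(Mul(Rational(247167, 19871), Mul(1295, Pow(25, -1))), Add(605, Mul(-1, 742))) = Add(Mul(Rational(247167, 19871), Mul(1295, Rational(1, 25))), Add(605, -742)) = Add(Mul(Rational(247167, 19871), Rational(259, 5)), -137) = Add(Rational(64016253, 99355), -137) = Rational(50404618, 99355)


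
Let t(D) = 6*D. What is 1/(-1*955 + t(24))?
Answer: -1/811 ≈ -0.0012330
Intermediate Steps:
1/(-1*955 + t(24)) = 1/(-1*955 + 6*24) = 1/(-955 + 144) = 1/(-811) = -1/811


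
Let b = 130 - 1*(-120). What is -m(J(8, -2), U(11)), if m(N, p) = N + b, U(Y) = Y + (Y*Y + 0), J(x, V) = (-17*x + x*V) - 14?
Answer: -84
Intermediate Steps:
J(x, V) = -14 - 17*x + V*x (J(x, V) = (-17*x + V*x) - 14 = -14 - 17*x + V*x)
U(Y) = Y + Y² (U(Y) = Y + (Y² + 0) = Y + Y²)
b = 250 (b = 130 + 120 = 250)
m(N, p) = 250 + N (m(N, p) = N + 250 = 250 + N)
-m(J(8, -2), U(11)) = -(250 + (-14 - 17*8 - 2*8)) = -(250 + (-14 - 136 - 16)) = -(250 - 166) = -1*84 = -84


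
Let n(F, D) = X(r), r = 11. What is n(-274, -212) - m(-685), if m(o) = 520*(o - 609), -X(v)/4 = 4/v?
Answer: 7401664/11 ≈ 6.7288e+5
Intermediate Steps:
X(v) = -16/v
n(F, D) = -16/11
m(o) = -316680 + 520*o (m(o) = 520*(-609 + o) = -316680 + 520*o)
n(-274, -212) - m(-685) = -16/11 - (-316680 + 520*(-685)) = -16/11 - (-316680 - 356200) = -16/11 - 1*(-672880) = -16/11 + 672880 = 7401664/11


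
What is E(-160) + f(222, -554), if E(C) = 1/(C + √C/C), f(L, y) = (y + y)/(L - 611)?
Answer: 4528410708/1593344389 + 4*I*√10/4096001 ≈ 2.8421 + 3.0882e-6*I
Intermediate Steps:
f(L, y) = 2*y/(-611 + L) (f(L, y) = (2*y)/(-611 + L) = 2*y/(-611 + L))
E(C) = 1/(C + C^(-½))
E(-160) + f(222, -554) = -160/(√(-160) + (-160)²) + 2*(-554)/(-611 + 222) = -160/(4*I*√10 + 25600) + 2*(-554)/(-389) = -160/(25600 + 4*I*√10) + 2*(-554)*(-1/389) = -160/(25600 + 4*I*√10) + 1108/389 = 1108/389 - 160/(25600 + 4*I*√10)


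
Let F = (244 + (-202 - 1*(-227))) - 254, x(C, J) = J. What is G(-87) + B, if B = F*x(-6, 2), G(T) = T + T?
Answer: -144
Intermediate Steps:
F = 15 (F = (244 + (-202 + 227)) - 254 = (244 + 25) - 254 = 269 - 254 = 15)
G(T) = 2*T
B = 30 (B = 15*2 = 30)
G(-87) + B = 2*(-87) + 30 = -174 + 30 = -144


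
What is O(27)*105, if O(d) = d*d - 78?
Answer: 68355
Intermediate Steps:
O(d) = -78 + d² (O(d) = d² - 78 = -78 + d²)
O(27)*105 = (-78 + 27²)*105 = (-78 + 729)*105 = 651*105 = 68355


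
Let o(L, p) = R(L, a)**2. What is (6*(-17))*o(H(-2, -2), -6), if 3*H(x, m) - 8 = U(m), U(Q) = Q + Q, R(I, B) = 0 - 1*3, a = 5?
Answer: -918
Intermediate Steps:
R(I, B) = -3 (R(I, B) = 0 - 3 = -3)
U(Q) = 2*Q
H(x, m) = 8/3 + 2*m/3 (H(x, m) = 8/3 + (2*m)/3 = 8/3 + 2*m/3)
o(L, p) = 9 (o(L, p) = (-3)**2 = 9)
(6*(-17))*o(H(-2, -2), -6) = (6*(-17))*9 = -102*9 = -918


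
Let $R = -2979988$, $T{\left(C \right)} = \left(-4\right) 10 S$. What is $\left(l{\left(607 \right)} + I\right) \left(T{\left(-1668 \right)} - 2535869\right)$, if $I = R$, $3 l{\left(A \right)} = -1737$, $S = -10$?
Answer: $7557135230923$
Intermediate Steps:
$l{\left(A \right)} = -579$ ($l{\left(A \right)} = \frac{1}{3} \left(-1737\right) = -579$)
$T{\left(C \right)} = 400$ ($T{\left(C \right)} = \left(-4\right) 10 \left(-10\right) = \left(-40\right) \left(-10\right) = 400$)
$I = -2979988$
$\left(l{\left(607 \right)} + I\right) \left(T{\left(-1668 \right)} - 2535869\right) = \left(-579 - 2979988\right) \left(400 - 2535869\right) = - 2980567 \left(400 - 2535869\right) = \left(-2980567\right) \left(-2535469\right) = 7557135230923$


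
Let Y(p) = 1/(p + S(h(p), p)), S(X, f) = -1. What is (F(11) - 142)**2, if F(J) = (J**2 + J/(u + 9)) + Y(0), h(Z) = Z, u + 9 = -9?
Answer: 43681/81 ≈ 539.27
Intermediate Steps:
u = -18 (u = -9 - 9 = -18)
Y(p) = 1/(-1 + p) (Y(p) = 1/(p - 1) = 1/(-1 + p))
F(J) = -1 + J**2 - J/9 (F(J) = (J**2 + J/(-18 + 9)) + 1/(-1 + 0) = (J**2 + J/(-9)) + 1/(-1) = (J**2 - J/9) - 1 = -1 + J**2 - J/9)
(F(11) - 142)**2 = ((-1 + 11**2 - 1/9*11) - 142)**2 = ((-1 + 121 - 11/9) - 142)**2 = (1069/9 - 142)**2 = (-209/9)**2 = 43681/81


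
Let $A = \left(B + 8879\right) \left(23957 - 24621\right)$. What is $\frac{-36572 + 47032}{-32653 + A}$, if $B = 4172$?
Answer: $- \frac{10460}{8698517} \approx -0.0012025$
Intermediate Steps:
$A = -8665864$ ($A = \left(4172 + 8879\right) \left(23957 - 24621\right) = 13051 \left(-664\right) = -8665864$)
$\frac{-36572 + 47032}{-32653 + A} = \frac{-36572 + 47032}{-32653 - 8665864} = \frac{10460}{-8698517} = 10460 \left(- \frac{1}{8698517}\right) = - \frac{10460}{8698517}$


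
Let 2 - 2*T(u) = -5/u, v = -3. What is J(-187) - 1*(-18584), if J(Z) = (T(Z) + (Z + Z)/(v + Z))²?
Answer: 23471110175649/1262380900 ≈ 18593.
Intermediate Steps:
T(u) = 1 + 5/(2*u) (T(u) = 1 - (-5)/(2*u) = 1 + 5/(2*u))
J(Z) = ((5/2 + Z)/Z + 2*Z/(-3 + Z))² (J(Z) = ((5/2 + Z)/Z + (Z + Z)/(-3 + Z))² = ((5/2 + Z)/Z + (2*Z)/(-3 + Z))² = ((5/2 + Z)/Z + 2*Z/(-3 + Z))²)
J(-187) - 1*(-18584) = (¼)*(-15 - 1*(-187) + 6*(-187)²)²/((-187)²*(-3 - 187)²) - 1*(-18584) = (¼)*(1/34969)*(-15 + 187 + 6*34969)²/(-190)² + 18584 = (¼)*(1/34969)*(1/36100)*(-15 + 187 + 209814)² + 18584 = (¼)*(1/34969)*(1/36100)*209986² + 18584 = (¼)*(1/34969)*(1/36100)*44094120196 + 18584 = 11023530049/1262380900 + 18584 = 23471110175649/1262380900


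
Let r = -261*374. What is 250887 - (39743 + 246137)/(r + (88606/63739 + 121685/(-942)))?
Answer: 42067974400534563/167675024917 ≈ 2.5089e+5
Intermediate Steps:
r = -97614
250887 - (39743 + 246137)/(r + (88606/63739 + 121685/(-942))) = 250887 - (39743 + 246137)/(-97614 + (88606/63739 + 121685/(-942))) = 250887 - 285880/(-97614 + (88606*(1/63739) + 121685*(-1/942))) = 250887 - 285880/(-97614 + (88606/63739 - 121685/942)) = 250887 - 285880/(-97614 - 7672613363/60042138) = 250887 - 285880/(-5868625872095/60042138) = 250887 - 285880*(-60042138)/5868625872095 = 250887 - 1*(-490424183184/167675024917) = 250887 + 490424183184/167675024917 = 42067974400534563/167675024917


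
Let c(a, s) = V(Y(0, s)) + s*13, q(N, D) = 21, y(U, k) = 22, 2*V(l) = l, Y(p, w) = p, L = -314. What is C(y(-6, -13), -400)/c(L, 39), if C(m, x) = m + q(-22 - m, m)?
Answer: 43/507 ≈ 0.084813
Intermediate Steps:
V(l) = l/2
c(a, s) = 13*s (c(a, s) = (1/2)*0 + s*13 = 0 + 13*s = 13*s)
C(m, x) = 21 + m (C(m, x) = m + 21 = 21 + m)
C(y(-6, -13), -400)/c(L, 39) = (21 + 22)/((13*39)) = 43/507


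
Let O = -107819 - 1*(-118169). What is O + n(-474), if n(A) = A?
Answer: 9876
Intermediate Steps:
O = 10350 (O = -107819 + 118169 = 10350)
O + n(-474) = 10350 - 474 = 9876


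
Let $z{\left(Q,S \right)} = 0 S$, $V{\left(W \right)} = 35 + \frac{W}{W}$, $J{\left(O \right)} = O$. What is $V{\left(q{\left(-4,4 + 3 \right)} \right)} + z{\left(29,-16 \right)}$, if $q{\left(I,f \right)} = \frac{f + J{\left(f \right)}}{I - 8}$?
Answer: $36$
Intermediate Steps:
$q{\left(I,f \right)} = \frac{2 f}{-8 + I}$ ($q{\left(I,f \right)} = \frac{f + f}{I - 8} = \frac{2 f}{-8 + I}$)
$V{\left(W \right)} = 36$ ($V{\left(W \right)} = 35 + 1 = 36$)
$z{\left(Q,S \right)} = 0$
$V{\left(q{\left(-4,4 + 3 \right)} \right)} + z{\left(29,-16 \right)} = 36 + 0 = 36$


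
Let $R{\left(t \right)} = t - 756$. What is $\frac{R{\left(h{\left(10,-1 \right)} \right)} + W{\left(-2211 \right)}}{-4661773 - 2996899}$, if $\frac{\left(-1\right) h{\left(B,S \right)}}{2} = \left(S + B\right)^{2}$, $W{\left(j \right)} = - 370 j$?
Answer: $- \frac{384}{3599} \approx -0.1067$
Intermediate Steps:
$h{\left(B,S \right)} = - 2 \left(B + S\right)^{2}$ ($h{\left(B,S \right)} = - 2 \left(S + B\right)^{2} = - 2 \left(B + S\right)^{2}$)
$R{\left(t \right)} = -756 + t$
$\frac{R{\left(h{\left(10,-1 \right)} \right)} + W{\left(-2211 \right)}}{-4661773 - 2996899} = \frac{\left(-756 - 2 \left(10 - 1\right)^{2}\right) - -818070}{-4661773 - 2996899} = \frac{\left(-756 - 2 \cdot 9^{2}\right) + 818070}{-7658672} = \left(\left(-756 - 162\right) + 818070\right) \left(- \frac{1}{7658672}\right) = \left(-918 + 818070\right) \left(- \frac{1}{7658672}\right) = 817152 \left(- \frac{1}{7658672}\right) = - \frac{384}{3599}$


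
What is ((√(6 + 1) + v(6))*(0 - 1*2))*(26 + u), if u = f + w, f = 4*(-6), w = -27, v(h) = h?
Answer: 300 + 50*√7 ≈ 432.29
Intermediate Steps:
f = -24
u = -51 (u = -24 - 27 = -51)
((√(6 + 1) + v(6))*(0 - 1*2))*(26 + u) = ((√(6 + 1) + 6)*(0 - 1*2))*(26 - 51) = ((√7 + 6)*(0 - 2))*(-25) = ((6 + √7)*(-2))*(-25) = (-12 - 2*√7)*(-25) = 300 + 50*√7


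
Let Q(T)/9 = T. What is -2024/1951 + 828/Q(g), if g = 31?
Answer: 116748/60481 ≈ 1.9303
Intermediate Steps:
Q(T) = 9*T
-2024/1951 + 828/Q(g) = -2024/1951 + 828/((9*31)) = -2024*1/1951 + 828/279 = -2024/1951 + 828*(1/279) = -2024/1951 + 92/31 = 116748/60481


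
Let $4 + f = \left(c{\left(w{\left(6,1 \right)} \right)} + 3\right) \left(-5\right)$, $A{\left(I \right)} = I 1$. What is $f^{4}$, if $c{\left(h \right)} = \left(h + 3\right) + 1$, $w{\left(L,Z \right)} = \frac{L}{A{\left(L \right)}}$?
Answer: $3748096$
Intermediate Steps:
$A{\left(I \right)} = I$
$w{\left(L,Z \right)} = 1$ ($w{\left(L,Z \right)} = \frac{L}{L} = 1$)
$c{\left(h \right)} = 4 + h$ ($c{\left(h \right)} = \left(3 + h\right) + 1 = 4 + h$)
$f = -44$ ($f = -4 + \left(\left(4 + 1\right) + 3\right) \left(-5\right) = -4 + \left(5 + 3\right) \left(-5\right) = -4 + 8 \left(-5\right) = -4 - 40 = -44$)
$f^{4} = \left(-44\right)^{4} = 3748096$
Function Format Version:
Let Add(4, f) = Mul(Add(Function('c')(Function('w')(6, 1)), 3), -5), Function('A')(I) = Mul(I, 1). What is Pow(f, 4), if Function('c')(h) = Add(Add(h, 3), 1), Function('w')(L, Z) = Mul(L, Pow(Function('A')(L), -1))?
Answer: 3748096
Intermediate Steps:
Function('A')(I) = I
Function('w')(L, Z) = 1 (Function('w')(L, Z) = Mul(L, Pow(L, -1)) = 1)
Function('c')(h) = Add(4, h) (Function('c')(h) = Add(Add(3, h), 1) = Add(4, h))
f = -44 (f = Add(-4, Mul(Add(Add(4, 1), 3), -5)) = Add(-4, Mul(Add(5, 3), -5)) = Add(-4, Mul(8, -5)) = Add(-4, -40) = -44)
Pow(f, 4) = Pow(-44, 4) = 3748096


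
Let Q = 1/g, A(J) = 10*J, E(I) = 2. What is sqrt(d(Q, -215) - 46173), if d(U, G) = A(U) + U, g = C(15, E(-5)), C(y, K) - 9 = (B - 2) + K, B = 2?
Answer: 2*I*sqrt(11543) ≈ 214.88*I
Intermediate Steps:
C(y, K) = 9 + K (C(y, K) = 9 + ((2 - 2) + K) = 9 + (0 + K) = 9 + K)
g = 11 (g = 9 + 2 = 11)
Q = 1/11 ≈ 0.090909
d(U, G) = 11*U (d(U, G) = 10*U + U = 11*U)
sqrt(d(Q, -215) - 46173) = sqrt(11*(1/11) - 46173) = sqrt(1 - 46173) = sqrt(-46172) = 2*I*sqrt(11543)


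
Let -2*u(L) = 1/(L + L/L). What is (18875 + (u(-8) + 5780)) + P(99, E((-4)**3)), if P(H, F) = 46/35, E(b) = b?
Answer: 1725947/70 ≈ 24656.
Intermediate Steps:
u(L) = -1/(2*(1 + L)) (u(L) = -1/(2*(L + L/L)) = -1/(2*(L + 1)) = -1/(2*(1 + L)))
P(H, F) = 46/35 (P(H, F) = 46*(1/35) = 46/35)
(18875 + (u(-8) + 5780)) + P(99, E((-4)**3)) = (18875 + (-1/(2 + 2*(-8)) + 5780)) + 46/35 = (18875 + (-1/(2 - 16) + 5780)) + 46/35 = (18875 + (-1/(-14) + 5780)) + 46/35 = (18875 + (-1*(-1/14) + 5780)) + 46/35 = (18875 + (1/14 + 5780)) + 46/35 = (18875 + 80921/14) + 46/35 = 345171/14 + 46/35 = 1725947/70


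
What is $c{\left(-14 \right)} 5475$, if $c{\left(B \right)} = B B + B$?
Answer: $996450$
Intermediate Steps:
$c{\left(B \right)} = B + B^{2}$ ($c{\left(B \right)} = B^{2} + B = B + B^{2}$)
$c{\left(-14 \right)} 5475 = - 14 \left(1 - 14\right) 5475 = \left(-14\right) \left(-13\right) 5475 = 182 \cdot 5475 = 996450$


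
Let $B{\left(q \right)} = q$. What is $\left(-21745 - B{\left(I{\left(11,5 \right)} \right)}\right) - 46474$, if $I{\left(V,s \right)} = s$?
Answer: $-68224$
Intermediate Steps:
$\left(-21745 - B{\left(I{\left(11,5 \right)} \right)}\right) - 46474 = \left(-21745 - 5\right) - 46474 = -21750 - 46474 = -68224$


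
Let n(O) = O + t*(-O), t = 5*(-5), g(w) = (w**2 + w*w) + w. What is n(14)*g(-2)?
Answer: 2184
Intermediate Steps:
g(w) = w + 2*w**2 (g(w) = (w**2 + w**2) + w = 2*w**2 + w = w + 2*w**2)
t = -25
n(O) = 26*O (n(O) = O - (-25)*O = O + 25*O = 26*O)
n(14)*g(-2) = (26*14)*(-2*(1 + 2*(-2))) = 364*(-2*(1 - 4)) = 364*(-2*(-3)) = 364*6 = 2184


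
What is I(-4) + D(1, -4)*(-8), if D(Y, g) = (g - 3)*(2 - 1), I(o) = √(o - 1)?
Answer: 56 + I*√5 ≈ 56.0 + 2.2361*I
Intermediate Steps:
I(o) = √(-1 + o)
D(Y, g) = -3 + g (D(Y, g) = (-3 + g)*1 = -3 + g)
I(-4) + D(1, -4)*(-8) = √(-1 - 4) + (-3 - 4)*(-8) = √(-5) - 7*(-8) = I*√5 + 56 = 56 + I*√5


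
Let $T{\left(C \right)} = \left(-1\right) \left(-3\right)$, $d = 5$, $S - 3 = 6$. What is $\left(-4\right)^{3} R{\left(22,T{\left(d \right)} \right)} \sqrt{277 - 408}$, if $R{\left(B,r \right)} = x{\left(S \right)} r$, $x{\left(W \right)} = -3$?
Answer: $576 i \sqrt{131} \approx 6592.6 i$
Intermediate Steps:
$S = 9$ ($S = 3 + 6 = 9$)
$T{\left(C \right)} = 3$
$R{\left(B,r \right)} = - 3 r$
$\left(-4\right)^{3} R{\left(22,T{\left(d \right)} \right)} \sqrt{277 - 408} = \left(-4\right)^{3} \left(\left(-3\right) 3\right) \sqrt{277 - 408} = \left(-64\right) \left(-9\right) \sqrt{-131} = 576 i \sqrt{131}$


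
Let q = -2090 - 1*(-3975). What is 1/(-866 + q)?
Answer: 1/1019 ≈ 0.00098135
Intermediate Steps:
q = 1885 (q = -2090 + 3975 = 1885)
1/(-866 + q) = 1/(-866 + 1885) = 1/1019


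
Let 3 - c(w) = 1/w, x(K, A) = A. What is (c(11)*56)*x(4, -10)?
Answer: -17920/11 ≈ -1629.1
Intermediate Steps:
c(w) = 3 - 1/w
(c(11)*56)*x(4, -10) = ((3 - 1/11)*56)*(-10) = ((32/11)*56)*(-10) = (1792/11)*(-10) = -17920/11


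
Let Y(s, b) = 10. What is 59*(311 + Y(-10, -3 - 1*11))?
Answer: 18939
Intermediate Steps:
59*(311 + Y(-10, -3 - 1*11)) = 59*(311 + 10) = 59*321 = 18939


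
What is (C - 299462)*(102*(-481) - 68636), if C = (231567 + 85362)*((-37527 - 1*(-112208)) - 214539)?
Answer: 5217005696817712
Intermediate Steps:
C = -44325056082 (C = 316929*((-37527 + 112208) - 214539) = 316929*(74681 - 214539) = 316929*(-139858) = -44325056082)
(C - 299462)*(102*(-481) - 68636) = (-44325056082 - 299462)*(102*(-481) - 68636) = -44325355544*(-49062 - 68636) = -44325355544*(-117698) = 5217005696817712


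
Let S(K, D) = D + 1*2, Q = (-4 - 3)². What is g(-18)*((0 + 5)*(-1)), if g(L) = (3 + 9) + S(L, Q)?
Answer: -315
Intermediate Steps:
Q = 49 (Q = (-7)² = 49)
S(K, D) = 2 + D (S(K, D) = D + 2 = 2 + D)
g(L) = 63 (g(L) = (3 + 9) + (2 + 49) = 12 + 51 = 63)
g(-18)*((0 + 5)*(-1)) = 63*((0 + 5)*(-1)) = 63*(5*(-1)) = 63*(-5) = -315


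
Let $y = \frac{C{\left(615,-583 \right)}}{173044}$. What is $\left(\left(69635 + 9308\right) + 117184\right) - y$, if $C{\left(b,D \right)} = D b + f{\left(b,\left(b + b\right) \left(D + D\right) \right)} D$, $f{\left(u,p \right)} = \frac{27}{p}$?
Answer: $\frac{27829946489051}{141896080} \approx 1.9613 \cdot 10^{5}$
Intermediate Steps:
$C{\left(b,D \right)} = \frac{27}{4 b} + D b$ ($C{\left(b,D \right)} = D b + \frac{27}{\left(b + b\right) \left(D + D\right)} D = D b + \frac{27}{2 b 2 D} D = D b + \frac{27}{4 D b} D = D b + \frac{27}{4 b} = \frac{27}{4 b} + D b$)
$y = - \frac{294006891}{141896080}$ ($y = \frac{\frac{27}{4 \cdot 615} - 358545}{173044} = \left(\frac{27}{4} \cdot \frac{1}{615} - 358545\right) \frac{1}{173044} = \left(\frac{9}{820} - 358545\right) \frac{1}{173044} = \left(- \frac{294006891}{820}\right) \frac{1}{173044} = - \frac{294006891}{141896080} \approx -2.072$)
$\left(\left(69635 + 9308\right) + 117184\right) - y = \left(\left(69635 + 9308\right) + 117184\right) - - \frac{294006891}{141896080} = \left(78943 + 117184\right) + \frac{294006891}{141896080} = 196127 + \frac{294006891}{141896080} = \frac{27829946489051}{141896080}$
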